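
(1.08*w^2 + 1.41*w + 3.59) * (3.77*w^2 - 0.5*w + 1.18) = 4.0716*w^4 + 4.7757*w^3 + 14.1037*w^2 - 0.1312*w + 4.2362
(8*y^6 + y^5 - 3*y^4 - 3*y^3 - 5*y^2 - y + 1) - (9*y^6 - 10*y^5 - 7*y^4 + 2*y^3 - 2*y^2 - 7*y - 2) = -y^6 + 11*y^5 + 4*y^4 - 5*y^3 - 3*y^2 + 6*y + 3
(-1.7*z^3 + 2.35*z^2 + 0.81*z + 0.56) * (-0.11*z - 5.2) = 0.187*z^4 + 8.5815*z^3 - 12.3091*z^2 - 4.2736*z - 2.912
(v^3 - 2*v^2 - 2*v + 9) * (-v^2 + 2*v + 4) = -v^5 + 4*v^4 + 2*v^3 - 21*v^2 + 10*v + 36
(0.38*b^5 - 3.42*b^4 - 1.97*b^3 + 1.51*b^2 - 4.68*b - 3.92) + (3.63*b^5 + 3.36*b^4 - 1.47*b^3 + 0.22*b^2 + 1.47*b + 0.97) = 4.01*b^5 - 0.0600000000000001*b^4 - 3.44*b^3 + 1.73*b^2 - 3.21*b - 2.95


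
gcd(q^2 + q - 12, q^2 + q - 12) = q^2 + q - 12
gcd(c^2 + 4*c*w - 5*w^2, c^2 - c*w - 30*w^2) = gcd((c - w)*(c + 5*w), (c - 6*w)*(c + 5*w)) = c + 5*w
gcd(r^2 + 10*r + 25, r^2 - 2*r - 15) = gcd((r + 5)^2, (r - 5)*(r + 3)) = 1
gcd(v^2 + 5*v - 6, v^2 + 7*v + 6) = v + 6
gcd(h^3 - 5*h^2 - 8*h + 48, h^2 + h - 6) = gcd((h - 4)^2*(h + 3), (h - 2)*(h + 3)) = h + 3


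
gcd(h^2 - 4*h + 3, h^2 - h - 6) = h - 3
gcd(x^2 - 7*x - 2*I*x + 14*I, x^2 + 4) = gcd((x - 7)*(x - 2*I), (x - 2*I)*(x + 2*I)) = x - 2*I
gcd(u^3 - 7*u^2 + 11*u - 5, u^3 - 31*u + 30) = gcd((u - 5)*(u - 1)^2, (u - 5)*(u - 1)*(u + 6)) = u^2 - 6*u + 5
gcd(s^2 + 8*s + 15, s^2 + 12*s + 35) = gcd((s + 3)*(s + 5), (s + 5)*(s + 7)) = s + 5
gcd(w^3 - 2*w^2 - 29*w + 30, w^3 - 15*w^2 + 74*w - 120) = w - 6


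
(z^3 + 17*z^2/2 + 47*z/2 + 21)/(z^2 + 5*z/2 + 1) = (2*z^2 + 13*z + 21)/(2*z + 1)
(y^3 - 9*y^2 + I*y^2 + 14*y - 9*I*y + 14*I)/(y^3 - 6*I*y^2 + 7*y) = (y^2 - 9*y + 14)/(y*(y - 7*I))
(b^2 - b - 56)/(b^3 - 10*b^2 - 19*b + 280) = (b + 7)/(b^2 - 2*b - 35)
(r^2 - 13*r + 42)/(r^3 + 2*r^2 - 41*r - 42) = (r - 7)/(r^2 + 8*r + 7)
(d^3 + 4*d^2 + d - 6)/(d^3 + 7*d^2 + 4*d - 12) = (d + 3)/(d + 6)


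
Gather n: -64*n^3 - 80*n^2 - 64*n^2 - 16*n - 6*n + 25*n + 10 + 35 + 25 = -64*n^3 - 144*n^2 + 3*n + 70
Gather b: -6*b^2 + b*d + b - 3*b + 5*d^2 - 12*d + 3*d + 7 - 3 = -6*b^2 + b*(d - 2) + 5*d^2 - 9*d + 4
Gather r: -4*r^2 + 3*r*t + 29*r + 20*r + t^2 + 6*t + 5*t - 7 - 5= -4*r^2 + r*(3*t + 49) + t^2 + 11*t - 12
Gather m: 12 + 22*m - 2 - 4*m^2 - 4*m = -4*m^2 + 18*m + 10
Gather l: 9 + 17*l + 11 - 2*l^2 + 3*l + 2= -2*l^2 + 20*l + 22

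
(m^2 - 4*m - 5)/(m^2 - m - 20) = (m + 1)/(m + 4)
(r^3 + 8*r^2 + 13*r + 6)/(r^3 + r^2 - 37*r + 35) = (r^3 + 8*r^2 + 13*r + 6)/(r^3 + r^2 - 37*r + 35)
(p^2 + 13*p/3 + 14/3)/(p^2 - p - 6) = (p + 7/3)/(p - 3)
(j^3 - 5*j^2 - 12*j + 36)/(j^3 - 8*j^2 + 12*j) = (j + 3)/j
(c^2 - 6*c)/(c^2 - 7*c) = (c - 6)/(c - 7)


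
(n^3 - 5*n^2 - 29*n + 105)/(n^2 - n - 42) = (n^2 + 2*n - 15)/(n + 6)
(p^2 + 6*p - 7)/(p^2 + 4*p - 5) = (p + 7)/(p + 5)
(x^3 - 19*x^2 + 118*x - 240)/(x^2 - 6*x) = x - 13 + 40/x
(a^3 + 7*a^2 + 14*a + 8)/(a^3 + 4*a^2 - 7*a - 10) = (a^2 + 6*a + 8)/(a^2 + 3*a - 10)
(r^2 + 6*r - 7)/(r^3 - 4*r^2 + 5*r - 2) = (r + 7)/(r^2 - 3*r + 2)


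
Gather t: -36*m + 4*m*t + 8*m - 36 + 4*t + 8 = -28*m + t*(4*m + 4) - 28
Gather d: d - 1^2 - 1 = d - 2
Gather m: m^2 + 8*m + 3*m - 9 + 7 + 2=m^2 + 11*m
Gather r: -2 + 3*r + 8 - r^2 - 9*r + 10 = -r^2 - 6*r + 16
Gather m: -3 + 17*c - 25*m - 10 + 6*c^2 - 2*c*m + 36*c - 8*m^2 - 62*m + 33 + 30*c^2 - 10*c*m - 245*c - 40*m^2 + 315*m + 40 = 36*c^2 - 192*c - 48*m^2 + m*(228 - 12*c) + 60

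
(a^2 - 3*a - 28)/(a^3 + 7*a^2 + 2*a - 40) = (a - 7)/(a^2 + 3*a - 10)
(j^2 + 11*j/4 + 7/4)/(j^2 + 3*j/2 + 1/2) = (4*j + 7)/(2*(2*j + 1))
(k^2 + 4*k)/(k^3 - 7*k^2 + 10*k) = (k + 4)/(k^2 - 7*k + 10)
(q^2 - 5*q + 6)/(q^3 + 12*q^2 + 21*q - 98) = (q - 3)/(q^2 + 14*q + 49)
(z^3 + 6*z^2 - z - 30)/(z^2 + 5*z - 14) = (z^2 + 8*z + 15)/(z + 7)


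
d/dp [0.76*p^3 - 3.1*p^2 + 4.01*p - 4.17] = 2.28*p^2 - 6.2*p + 4.01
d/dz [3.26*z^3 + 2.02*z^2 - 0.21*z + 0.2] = 9.78*z^2 + 4.04*z - 0.21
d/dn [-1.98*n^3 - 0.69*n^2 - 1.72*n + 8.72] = -5.94*n^2 - 1.38*n - 1.72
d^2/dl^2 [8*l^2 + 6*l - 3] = 16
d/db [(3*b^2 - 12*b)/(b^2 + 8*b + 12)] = 36*(b^2 + 2*b - 4)/(b^4 + 16*b^3 + 88*b^2 + 192*b + 144)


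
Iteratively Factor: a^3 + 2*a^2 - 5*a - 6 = (a + 1)*(a^2 + a - 6) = (a - 2)*(a + 1)*(a + 3)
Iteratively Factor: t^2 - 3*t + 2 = (t - 1)*(t - 2)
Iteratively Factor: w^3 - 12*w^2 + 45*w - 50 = (w - 5)*(w^2 - 7*w + 10) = (w - 5)^2*(w - 2)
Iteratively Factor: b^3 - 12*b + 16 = (b + 4)*(b^2 - 4*b + 4) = (b - 2)*(b + 4)*(b - 2)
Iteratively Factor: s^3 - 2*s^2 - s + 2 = (s - 1)*(s^2 - s - 2) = (s - 2)*(s - 1)*(s + 1)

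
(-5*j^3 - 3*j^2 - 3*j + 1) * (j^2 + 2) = -5*j^5 - 3*j^4 - 13*j^3 - 5*j^2 - 6*j + 2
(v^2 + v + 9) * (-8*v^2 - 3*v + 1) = -8*v^4 - 11*v^3 - 74*v^2 - 26*v + 9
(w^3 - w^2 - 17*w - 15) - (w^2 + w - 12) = w^3 - 2*w^2 - 18*w - 3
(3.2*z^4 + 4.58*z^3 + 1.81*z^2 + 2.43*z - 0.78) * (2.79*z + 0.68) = 8.928*z^5 + 14.9542*z^4 + 8.1643*z^3 + 8.0105*z^2 - 0.5238*z - 0.5304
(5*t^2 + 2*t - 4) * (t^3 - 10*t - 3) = 5*t^5 + 2*t^4 - 54*t^3 - 35*t^2 + 34*t + 12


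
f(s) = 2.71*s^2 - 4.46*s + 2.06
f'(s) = 5.42*s - 4.46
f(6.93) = 101.30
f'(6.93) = 33.10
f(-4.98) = 91.48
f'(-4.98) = -31.45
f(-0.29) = 3.58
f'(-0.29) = -6.03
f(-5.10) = 95.29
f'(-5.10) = -32.10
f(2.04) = 4.24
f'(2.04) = 6.60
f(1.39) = 1.10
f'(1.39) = 3.07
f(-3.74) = 56.65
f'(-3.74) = -24.73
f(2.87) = 11.58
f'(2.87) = 11.10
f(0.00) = 2.06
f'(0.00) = -4.46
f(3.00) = 13.07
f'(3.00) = 11.80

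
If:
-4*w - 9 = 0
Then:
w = -9/4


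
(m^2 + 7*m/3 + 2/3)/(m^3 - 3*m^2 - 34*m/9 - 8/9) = 3*(m + 2)/(3*m^2 - 10*m - 8)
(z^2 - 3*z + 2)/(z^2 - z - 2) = (z - 1)/(z + 1)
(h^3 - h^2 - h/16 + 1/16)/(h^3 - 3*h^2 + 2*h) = (h^2 - 1/16)/(h*(h - 2))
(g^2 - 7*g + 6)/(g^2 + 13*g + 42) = (g^2 - 7*g + 6)/(g^2 + 13*g + 42)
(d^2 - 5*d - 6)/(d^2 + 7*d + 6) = (d - 6)/(d + 6)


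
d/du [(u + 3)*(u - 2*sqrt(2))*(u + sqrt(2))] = 3*u^2 - 2*sqrt(2)*u + 6*u - 3*sqrt(2) - 4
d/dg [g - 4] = 1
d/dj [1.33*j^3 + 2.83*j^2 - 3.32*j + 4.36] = 3.99*j^2 + 5.66*j - 3.32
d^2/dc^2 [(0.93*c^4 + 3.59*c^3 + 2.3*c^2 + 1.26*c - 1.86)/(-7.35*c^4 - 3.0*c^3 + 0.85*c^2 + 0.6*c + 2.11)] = (2.27373675443232e-13*c^10 - 346.868549999997*c^9 - 780.371549999999*c^8 - 1304.89695*c^7 + 961.86495*c^6 - 325.28646*c^5 - 1187.97003*c^4 - 715.89485*c^3 + 186.210444*c^2 - 6.00497399999998*c - 22.62196)/(397.065375*c^12 + 486.2025*c^11 + 60.692625*c^10 - 182.6955*c^9 - 428.3613*c^8 - 266.3595*c^7 + 38.627225*c^6 + 90.0531*c^5 + 115.46538*c^4 + 33.3963*c^3 - 13.631655*c^2 - 8.01378*c - 9.393931)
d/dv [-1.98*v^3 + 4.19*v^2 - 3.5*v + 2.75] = -5.94*v^2 + 8.38*v - 3.5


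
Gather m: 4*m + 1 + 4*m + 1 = 8*m + 2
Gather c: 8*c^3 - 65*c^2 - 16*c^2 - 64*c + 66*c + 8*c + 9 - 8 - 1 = 8*c^3 - 81*c^2 + 10*c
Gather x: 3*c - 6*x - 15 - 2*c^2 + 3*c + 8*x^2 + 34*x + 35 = -2*c^2 + 6*c + 8*x^2 + 28*x + 20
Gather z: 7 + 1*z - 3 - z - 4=0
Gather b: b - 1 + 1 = b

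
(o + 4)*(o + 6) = o^2 + 10*o + 24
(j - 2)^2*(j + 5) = j^3 + j^2 - 16*j + 20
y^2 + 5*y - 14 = (y - 2)*(y + 7)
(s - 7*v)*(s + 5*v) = s^2 - 2*s*v - 35*v^2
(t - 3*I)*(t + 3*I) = t^2 + 9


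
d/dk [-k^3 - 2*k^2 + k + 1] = -3*k^2 - 4*k + 1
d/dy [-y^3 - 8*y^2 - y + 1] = -3*y^2 - 16*y - 1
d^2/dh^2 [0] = 0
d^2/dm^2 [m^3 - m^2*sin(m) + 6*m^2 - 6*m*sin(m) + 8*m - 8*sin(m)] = m^2*sin(m) + 6*m*sin(m) - 4*m*cos(m) + 6*m + 6*sin(m) - 12*cos(m) + 12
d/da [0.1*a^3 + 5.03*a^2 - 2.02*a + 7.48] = 0.3*a^2 + 10.06*a - 2.02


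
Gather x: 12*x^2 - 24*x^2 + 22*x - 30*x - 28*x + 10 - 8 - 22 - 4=-12*x^2 - 36*x - 24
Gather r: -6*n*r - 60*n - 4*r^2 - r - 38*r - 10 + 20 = -60*n - 4*r^2 + r*(-6*n - 39) + 10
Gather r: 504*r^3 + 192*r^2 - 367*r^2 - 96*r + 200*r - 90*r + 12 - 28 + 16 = 504*r^3 - 175*r^2 + 14*r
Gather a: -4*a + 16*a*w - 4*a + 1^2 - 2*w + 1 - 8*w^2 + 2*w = a*(16*w - 8) - 8*w^2 + 2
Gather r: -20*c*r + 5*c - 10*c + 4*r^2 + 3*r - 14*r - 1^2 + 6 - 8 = -5*c + 4*r^2 + r*(-20*c - 11) - 3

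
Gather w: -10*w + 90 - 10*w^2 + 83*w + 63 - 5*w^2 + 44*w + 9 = -15*w^2 + 117*w + 162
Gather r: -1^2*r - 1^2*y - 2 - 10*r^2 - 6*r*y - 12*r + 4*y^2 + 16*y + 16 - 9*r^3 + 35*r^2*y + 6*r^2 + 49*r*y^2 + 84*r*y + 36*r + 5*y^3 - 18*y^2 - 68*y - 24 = -9*r^3 + r^2*(35*y - 4) + r*(49*y^2 + 78*y + 23) + 5*y^3 - 14*y^2 - 53*y - 10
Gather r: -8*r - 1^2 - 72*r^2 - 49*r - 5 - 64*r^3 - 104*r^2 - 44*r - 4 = -64*r^3 - 176*r^2 - 101*r - 10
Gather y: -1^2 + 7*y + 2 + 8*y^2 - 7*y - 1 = 8*y^2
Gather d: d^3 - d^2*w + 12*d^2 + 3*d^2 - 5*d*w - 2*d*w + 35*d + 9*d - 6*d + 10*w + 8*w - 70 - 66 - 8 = d^3 + d^2*(15 - w) + d*(38 - 7*w) + 18*w - 144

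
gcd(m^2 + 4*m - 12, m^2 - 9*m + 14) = m - 2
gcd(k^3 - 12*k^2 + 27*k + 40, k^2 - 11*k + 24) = k - 8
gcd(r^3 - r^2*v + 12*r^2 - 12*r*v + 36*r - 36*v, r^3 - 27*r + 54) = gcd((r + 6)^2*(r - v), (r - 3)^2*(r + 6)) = r + 6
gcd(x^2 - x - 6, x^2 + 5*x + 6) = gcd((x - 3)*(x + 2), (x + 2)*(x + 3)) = x + 2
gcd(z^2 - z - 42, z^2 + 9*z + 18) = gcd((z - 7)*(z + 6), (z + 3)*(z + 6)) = z + 6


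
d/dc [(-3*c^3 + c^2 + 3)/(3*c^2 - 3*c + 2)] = (-9*c^4 + 18*c^3 - 21*c^2 - 14*c + 9)/(9*c^4 - 18*c^3 + 21*c^2 - 12*c + 4)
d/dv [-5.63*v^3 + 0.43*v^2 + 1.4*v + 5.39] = -16.89*v^2 + 0.86*v + 1.4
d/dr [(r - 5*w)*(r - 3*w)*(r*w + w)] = w*(3*r^2 - 16*r*w + 2*r + 15*w^2 - 8*w)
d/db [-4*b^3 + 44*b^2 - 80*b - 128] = -12*b^2 + 88*b - 80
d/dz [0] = 0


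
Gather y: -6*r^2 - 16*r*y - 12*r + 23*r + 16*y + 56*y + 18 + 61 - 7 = -6*r^2 + 11*r + y*(72 - 16*r) + 72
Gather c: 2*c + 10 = 2*c + 10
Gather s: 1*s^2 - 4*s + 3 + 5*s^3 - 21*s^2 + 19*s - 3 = 5*s^3 - 20*s^2 + 15*s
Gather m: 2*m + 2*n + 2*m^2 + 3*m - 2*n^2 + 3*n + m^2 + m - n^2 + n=3*m^2 + 6*m - 3*n^2 + 6*n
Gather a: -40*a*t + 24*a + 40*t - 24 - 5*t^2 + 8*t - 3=a*(24 - 40*t) - 5*t^2 + 48*t - 27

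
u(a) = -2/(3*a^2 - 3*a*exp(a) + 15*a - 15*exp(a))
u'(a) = -2*(3*a*exp(a) - 6*a + 18*exp(a) - 15)/(3*a^2 - 3*a*exp(a) + 15*a - 15*exp(a))^2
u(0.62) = 0.10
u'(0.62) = -0.08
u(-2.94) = 0.11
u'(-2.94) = -0.02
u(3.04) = 0.00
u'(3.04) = -0.01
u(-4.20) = 0.20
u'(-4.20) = -0.20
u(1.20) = 0.05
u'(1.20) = -0.06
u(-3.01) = 0.11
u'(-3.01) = -0.02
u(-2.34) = 0.10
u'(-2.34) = -0.00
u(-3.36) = 0.12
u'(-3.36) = -0.04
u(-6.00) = -0.11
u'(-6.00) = -0.13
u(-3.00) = 0.11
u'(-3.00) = -0.02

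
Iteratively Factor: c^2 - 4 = (c + 2)*(c - 2)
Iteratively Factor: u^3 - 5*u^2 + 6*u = (u - 3)*(u^2 - 2*u) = u*(u - 3)*(u - 2)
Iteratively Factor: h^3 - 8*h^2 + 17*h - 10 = (h - 5)*(h^2 - 3*h + 2) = (h - 5)*(h - 2)*(h - 1)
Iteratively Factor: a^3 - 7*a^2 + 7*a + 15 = (a - 5)*(a^2 - 2*a - 3) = (a - 5)*(a + 1)*(a - 3)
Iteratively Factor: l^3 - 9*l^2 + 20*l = (l)*(l^2 - 9*l + 20) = l*(l - 5)*(l - 4)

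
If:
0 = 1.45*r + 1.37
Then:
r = -0.94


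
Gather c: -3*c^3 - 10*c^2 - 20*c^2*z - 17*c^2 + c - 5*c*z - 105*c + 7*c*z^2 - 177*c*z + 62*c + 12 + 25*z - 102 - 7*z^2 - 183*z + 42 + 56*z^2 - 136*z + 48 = -3*c^3 + c^2*(-20*z - 27) + c*(7*z^2 - 182*z - 42) + 49*z^2 - 294*z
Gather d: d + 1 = d + 1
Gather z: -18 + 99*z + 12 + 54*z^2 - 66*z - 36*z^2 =18*z^2 + 33*z - 6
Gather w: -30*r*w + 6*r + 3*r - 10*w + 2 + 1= 9*r + w*(-30*r - 10) + 3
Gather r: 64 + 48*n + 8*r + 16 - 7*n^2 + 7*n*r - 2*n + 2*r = -7*n^2 + 46*n + r*(7*n + 10) + 80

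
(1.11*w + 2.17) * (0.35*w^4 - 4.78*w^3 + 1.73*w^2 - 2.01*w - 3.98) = 0.3885*w^5 - 4.5463*w^4 - 8.4523*w^3 + 1.523*w^2 - 8.7795*w - 8.6366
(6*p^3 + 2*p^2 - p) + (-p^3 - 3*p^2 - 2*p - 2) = 5*p^3 - p^2 - 3*p - 2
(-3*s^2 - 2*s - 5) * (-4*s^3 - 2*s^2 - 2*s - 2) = 12*s^5 + 14*s^4 + 30*s^3 + 20*s^2 + 14*s + 10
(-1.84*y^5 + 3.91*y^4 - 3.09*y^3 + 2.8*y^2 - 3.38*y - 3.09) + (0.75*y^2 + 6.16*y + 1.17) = -1.84*y^5 + 3.91*y^4 - 3.09*y^3 + 3.55*y^2 + 2.78*y - 1.92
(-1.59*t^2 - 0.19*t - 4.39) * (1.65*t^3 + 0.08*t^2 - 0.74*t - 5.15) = -2.6235*t^5 - 0.4407*t^4 - 6.0821*t^3 + 7.9779*t^2 + 4.2271*t + 22.6085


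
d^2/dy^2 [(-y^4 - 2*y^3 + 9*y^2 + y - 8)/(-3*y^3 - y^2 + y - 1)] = 2*(-83*y^6 - 21*y^5 + 312*y^4 + 360*y^3 - 3*y^2 - 87*y - 10)/(27*y^9 + 27*y^8 - 18*y^7 + 10*y^6 + 24*y^5 - 12*y^4 + 2*y^3 + 6*y^2 - 3*y + 1)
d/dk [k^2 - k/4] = 2*k - 1/4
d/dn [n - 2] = 1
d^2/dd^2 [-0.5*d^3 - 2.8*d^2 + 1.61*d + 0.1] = -3.0*d - 5.6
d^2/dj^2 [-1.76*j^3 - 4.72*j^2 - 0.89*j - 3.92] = -10.56*j - 9.44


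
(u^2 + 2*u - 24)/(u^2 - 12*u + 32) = (u + 6)/(u - 8)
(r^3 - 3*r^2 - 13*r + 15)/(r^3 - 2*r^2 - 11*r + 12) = (r - 5)/(r - 4)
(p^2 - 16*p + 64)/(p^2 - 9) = (p^2 - 16*p + 64)/(p^2 - 9)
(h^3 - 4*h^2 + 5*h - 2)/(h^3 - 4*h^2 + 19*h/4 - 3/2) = 4*(h^2 - 2*h + 1)/(4*h^2 - 8*h + 3)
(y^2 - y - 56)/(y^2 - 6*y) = (y^2 - y - 56)/(y*(y - 6))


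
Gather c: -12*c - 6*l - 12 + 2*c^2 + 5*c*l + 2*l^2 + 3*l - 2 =2*c^2 + c*(5*l - 12) + 2*l^2 - 3*l - 14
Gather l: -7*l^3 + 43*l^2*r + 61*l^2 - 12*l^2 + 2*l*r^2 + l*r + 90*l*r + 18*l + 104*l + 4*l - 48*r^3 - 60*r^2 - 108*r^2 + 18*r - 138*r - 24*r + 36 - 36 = -7*l^3 + l^2*(43*r + 49) + l*(2*r^2 + 91*r + 126) - 48*r^3 - 168*r^2 - 144*r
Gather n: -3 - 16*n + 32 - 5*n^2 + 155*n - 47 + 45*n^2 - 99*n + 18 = 40*n^2 + 40*n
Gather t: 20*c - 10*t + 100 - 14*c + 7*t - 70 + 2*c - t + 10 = 8*c - 4*t + 40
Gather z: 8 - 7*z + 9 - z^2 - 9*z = -z^2 - 16*z + 17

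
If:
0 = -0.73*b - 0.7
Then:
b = -0.96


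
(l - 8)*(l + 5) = l^2 - 3*l - 40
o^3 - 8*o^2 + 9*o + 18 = (o - 6)*(o - 3)*(o + 1)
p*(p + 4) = p^2 + 4*p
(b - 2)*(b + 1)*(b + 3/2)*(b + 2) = b^4 + 5*b^3/2 - 5*b^2/2 - 10*b - 6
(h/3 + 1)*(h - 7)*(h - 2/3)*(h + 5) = h^4/3 + h^3/9 - 125*h^2/9 - 233*h/9 + 70/3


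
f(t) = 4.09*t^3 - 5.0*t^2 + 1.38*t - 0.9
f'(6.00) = 383.10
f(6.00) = 710.82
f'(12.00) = 1648.26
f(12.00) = 6363.18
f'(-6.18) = 531.80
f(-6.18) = -1165.75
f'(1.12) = 5.57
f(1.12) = 0.12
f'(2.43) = 49.53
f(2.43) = 31.62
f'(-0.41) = 7.54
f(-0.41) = -2.59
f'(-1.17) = 29.88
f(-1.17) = -15.91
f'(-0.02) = 1.58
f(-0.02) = -0.93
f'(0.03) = 1.09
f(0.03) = -0.86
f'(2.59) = 57.79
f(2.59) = 40.19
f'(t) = 12.27*t^2 - 10.0*t + 1.38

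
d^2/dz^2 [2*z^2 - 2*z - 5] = 4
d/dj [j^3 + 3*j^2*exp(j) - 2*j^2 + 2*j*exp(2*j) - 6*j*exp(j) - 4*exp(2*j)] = 3*j^2*exp(j) + 3*j^2 + 4*j*exp(2*j) - 4*j - 6*exp(2*j) - 6*exp(j)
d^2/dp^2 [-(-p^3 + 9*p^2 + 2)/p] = 2 - 4/p^3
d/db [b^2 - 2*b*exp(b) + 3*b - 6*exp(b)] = -2*b*exp(b) + 2*b - 8*exp(b) + 3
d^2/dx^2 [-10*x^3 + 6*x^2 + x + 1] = 12 - 60*x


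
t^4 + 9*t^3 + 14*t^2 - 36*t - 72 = (t - 2)*(t + 2)*(t + 3)*(t + 6)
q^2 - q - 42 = (q - 7)*(q + 6)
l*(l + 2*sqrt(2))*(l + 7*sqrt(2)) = l^3 + 9*sqrt(2)*l^2 + 28*l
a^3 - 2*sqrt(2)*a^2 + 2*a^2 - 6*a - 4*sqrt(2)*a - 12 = (a + 2)*(a - 3*sqrt(2))*(a + sqrt(2))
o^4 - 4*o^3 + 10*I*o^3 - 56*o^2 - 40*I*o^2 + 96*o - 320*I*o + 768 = (o - 8)*(o + 4)*(o + 4*I)*(o + 6*I)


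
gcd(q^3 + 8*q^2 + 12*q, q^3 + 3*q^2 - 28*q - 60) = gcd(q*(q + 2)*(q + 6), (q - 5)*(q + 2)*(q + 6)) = q^2 + 8*q + 12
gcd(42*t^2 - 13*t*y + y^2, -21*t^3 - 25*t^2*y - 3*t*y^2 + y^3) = -7*t + y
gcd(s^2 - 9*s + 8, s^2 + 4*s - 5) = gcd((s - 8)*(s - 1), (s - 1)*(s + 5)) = s - 1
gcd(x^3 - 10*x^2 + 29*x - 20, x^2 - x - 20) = x - 5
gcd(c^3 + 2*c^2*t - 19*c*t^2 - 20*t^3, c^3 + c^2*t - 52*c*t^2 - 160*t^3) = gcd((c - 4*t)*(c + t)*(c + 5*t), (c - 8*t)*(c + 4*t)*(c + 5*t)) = c + 5*t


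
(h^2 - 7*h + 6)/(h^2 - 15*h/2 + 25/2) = 2*(h^2 - 7*h + 6)/(2*h^2 - 15*h + 25)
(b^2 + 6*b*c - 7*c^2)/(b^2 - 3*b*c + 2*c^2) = (b + 7*c)/(b - 2*c)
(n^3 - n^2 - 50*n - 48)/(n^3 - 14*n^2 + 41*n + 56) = (n + 6)/(n - 7)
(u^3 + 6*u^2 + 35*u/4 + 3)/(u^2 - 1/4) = (2*u^2 + 11*u + 12)/(2*u - 1)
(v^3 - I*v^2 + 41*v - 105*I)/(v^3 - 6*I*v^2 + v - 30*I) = (v + 7*I)/(v + 2*I)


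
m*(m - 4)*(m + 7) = m^3 + 3*m^2 - 28*m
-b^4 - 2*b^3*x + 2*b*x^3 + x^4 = (-b + x)*(b + x)^3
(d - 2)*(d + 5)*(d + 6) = d^3 + 9*d^2 + 8*d - 60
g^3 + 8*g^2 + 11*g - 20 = (g - 1)*(g + 4)*(g + 5)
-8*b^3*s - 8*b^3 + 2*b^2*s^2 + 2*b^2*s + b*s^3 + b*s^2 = (-2*b + s)*(4*b + s)*(b*s + b)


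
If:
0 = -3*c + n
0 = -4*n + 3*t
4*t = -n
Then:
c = 0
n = 0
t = 0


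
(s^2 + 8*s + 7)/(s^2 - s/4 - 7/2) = 4*(s^2 + 8*s + 7)/(4*s^2 - s - 14)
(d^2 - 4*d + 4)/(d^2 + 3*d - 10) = (d - 2)/(d + 5)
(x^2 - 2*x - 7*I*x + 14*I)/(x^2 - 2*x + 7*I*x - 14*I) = (x - 7*I)/(x + 7*I)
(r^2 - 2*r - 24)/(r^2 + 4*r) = (r - 6)/r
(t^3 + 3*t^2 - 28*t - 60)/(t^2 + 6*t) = t - 3 - 10/t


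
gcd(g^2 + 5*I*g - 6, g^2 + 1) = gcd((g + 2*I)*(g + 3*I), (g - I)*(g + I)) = 1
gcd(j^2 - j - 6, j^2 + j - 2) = j + 2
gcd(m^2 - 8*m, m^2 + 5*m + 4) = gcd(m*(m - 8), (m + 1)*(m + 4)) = 1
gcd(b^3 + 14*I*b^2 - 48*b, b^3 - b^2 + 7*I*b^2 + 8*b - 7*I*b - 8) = b + 8*I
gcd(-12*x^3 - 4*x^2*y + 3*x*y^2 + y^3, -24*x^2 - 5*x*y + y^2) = 3*x + y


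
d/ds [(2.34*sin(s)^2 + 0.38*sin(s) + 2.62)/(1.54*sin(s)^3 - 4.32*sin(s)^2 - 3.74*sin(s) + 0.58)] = (-3.6036*sin(s)^4 - 1.1704*sin(s)^3 - 19.2144*sin(s)^2 + 25.3512*sin(s) + 10.0192)*cos(s)/(2.3716*sin(s)^6 - 13.3056*sin(s)^5 + 7.1432*sin(s)^4 + 34.1*sin(s)^3 + 8.9764*sin(s)^2 - 4.3384*sin(s) + 0.3364)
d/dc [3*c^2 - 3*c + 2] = 6*c - 3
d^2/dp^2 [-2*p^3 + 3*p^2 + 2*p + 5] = 6 - 12*p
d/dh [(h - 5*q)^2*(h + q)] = 3*(h - 5*q)*(h - q)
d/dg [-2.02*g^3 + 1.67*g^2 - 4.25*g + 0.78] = -6.06*g^2 + 3.34*g - 4.25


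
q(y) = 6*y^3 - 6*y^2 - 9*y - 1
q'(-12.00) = 2727.00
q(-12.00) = -11125.00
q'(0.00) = -9.00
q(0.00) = -1.00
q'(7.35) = 875.20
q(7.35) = 1991.11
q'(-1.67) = 61.24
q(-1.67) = -30.65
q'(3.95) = 224.44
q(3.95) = 239.61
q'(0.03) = -9.34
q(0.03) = -1.28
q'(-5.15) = 530.20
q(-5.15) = -933.33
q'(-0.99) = 20.52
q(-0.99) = -3.79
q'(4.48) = 298.51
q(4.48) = 377.75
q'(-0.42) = -0.78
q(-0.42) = 1.28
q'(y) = 18*y^2 - 12*y - 9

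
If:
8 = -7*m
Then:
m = -8/7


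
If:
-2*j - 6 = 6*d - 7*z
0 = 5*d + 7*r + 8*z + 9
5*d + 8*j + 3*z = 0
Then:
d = 31*z/19 - 24/19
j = 15/19 - 53*z/38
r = -307*z/133 - 51/133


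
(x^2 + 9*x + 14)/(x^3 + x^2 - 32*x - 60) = (x + 7)/(x^2 - x - 30)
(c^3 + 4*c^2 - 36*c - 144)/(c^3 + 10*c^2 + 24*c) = (c - 6)/c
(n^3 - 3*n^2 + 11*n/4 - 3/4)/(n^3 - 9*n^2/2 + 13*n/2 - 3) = (n - 1/2)/(n - 2)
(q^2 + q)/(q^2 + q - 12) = q*(q + 1)/(q^2 + q - 12)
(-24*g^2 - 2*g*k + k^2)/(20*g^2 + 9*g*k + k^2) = (-6*g + k)/(5*g + k)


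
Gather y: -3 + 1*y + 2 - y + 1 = 0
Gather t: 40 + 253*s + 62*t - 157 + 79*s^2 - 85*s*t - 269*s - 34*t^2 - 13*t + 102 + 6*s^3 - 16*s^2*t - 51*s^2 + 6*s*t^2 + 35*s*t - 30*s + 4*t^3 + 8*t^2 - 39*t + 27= 6*s^3 + 28*s^2 - 46*s + 4*t^3 + t^2*(6*s - 26) + t*(-16*s^2 - 50*s + 10) + 12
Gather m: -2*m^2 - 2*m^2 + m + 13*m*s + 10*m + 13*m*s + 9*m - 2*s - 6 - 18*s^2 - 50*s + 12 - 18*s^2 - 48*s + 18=-4*m^2 + m*(26*s + 20) - 36*s^2 - 100*s + 24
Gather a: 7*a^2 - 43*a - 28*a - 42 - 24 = 7*a^2 - 71*a - 66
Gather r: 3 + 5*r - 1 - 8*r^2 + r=-8*r^2 + 6*r + 2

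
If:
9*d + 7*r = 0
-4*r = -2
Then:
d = -7/18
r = 1/2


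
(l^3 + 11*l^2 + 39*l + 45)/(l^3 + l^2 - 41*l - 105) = (l + 3)/(l - 7)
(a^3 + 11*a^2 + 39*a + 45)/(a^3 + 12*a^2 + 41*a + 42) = (a^2 + 8*a + 15)/(a^2 + 9*a + 14)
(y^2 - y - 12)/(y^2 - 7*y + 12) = (y + 3)/(y - 3)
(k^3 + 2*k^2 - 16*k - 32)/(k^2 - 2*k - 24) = (k^2 - 2*k - 8)/(k - 6)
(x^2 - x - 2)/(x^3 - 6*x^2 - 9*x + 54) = (x^2 - x - 2)/(x^3 - 6*x^2 - 9*x + 54)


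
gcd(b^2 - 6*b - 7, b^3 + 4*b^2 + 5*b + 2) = b + 1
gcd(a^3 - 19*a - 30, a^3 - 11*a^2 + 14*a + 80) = a^2 - 3*a - 10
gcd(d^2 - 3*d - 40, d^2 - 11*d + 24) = d - 8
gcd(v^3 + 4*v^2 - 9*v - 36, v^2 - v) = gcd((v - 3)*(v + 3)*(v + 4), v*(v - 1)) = 1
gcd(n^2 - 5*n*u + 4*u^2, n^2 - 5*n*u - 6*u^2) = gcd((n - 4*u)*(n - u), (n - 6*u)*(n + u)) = 1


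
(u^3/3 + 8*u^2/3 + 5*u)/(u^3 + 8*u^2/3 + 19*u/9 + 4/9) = 3*u*(u^2 + 8*u + 15)/(9*u^3 + 24*u^2 + 19*u + 4)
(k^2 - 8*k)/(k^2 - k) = (k - 8)/(k - 1)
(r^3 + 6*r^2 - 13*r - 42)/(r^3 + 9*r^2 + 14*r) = (r - 3)/r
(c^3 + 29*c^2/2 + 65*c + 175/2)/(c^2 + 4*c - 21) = (2*c^2 + 15*c + 25)/(2*(c - 3))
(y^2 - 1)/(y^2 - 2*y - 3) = (y - 1)/(y - 3)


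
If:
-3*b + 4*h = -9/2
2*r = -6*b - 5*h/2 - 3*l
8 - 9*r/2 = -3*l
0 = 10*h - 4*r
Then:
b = 931/642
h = -4/107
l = -901/321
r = -10/107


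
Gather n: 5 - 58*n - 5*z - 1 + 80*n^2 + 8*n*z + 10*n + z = 80*n^2 + n*(8*z - 48) - 4*z + 4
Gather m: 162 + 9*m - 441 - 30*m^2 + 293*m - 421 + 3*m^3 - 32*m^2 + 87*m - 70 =3*m^3 - 62*m^2 + 389*m - 770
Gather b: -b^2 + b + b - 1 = -b^2 + 2*b - 1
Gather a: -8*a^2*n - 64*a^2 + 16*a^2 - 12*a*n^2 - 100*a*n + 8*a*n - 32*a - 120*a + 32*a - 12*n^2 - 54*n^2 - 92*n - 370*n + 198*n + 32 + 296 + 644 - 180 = a^2*(-8*n - 48) + a*(-12*n^2 - 92*n - 120) - 66*n^2 - 264*n + 792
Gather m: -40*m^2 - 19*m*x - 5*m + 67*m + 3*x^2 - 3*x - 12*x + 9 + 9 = -40*m^2 + m*(62 - 19*x) + 3*x^2 - 15*x + 18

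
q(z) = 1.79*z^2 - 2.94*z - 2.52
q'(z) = 3.58*z - 2.94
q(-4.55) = 47.91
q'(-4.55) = -19.23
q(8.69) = 107.11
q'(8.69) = 28.17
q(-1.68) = 7.47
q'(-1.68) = -8.95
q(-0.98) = 2.08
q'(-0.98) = -6.45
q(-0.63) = 0.04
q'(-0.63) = -5.20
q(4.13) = 15.87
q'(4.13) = 11.85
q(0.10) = -2.80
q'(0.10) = -2.58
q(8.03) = 89.29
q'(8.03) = 25.81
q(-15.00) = 444.33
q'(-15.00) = -56.64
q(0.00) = -2.52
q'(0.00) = -2.94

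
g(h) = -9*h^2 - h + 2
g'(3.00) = -55.00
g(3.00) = -82.00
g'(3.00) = -55.00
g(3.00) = -82.00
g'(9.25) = -167.50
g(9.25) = -777.31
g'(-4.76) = 84.68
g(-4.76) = -197.16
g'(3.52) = -64.36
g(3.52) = -113.03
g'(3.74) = -68.32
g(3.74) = -127.63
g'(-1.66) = 28.88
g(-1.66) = -21.14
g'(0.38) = -7.84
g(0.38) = 0.32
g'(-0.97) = 16.46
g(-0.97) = -5.50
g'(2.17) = -40.06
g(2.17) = -42.55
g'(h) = -18*h - 1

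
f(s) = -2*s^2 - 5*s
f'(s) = -4*s - 5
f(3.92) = -50.33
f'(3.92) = -20.68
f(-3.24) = -4.80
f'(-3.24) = 7.96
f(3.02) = -33.34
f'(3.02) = -17.08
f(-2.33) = 0.79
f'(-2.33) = 4.32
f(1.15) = -8.40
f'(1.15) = -9.60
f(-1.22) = 3.12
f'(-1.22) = -0.12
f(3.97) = -51.37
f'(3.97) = -20.88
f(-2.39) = 0.53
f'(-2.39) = 4.56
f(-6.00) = -42.00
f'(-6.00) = 19.00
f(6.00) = -102.00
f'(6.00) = -29.00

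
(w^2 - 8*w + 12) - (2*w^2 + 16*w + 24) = -w^2 - 24*w - 12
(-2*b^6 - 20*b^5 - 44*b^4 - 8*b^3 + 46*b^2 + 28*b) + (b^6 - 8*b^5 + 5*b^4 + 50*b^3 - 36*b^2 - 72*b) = -b^6 - 28*b^5 - 39*b^4 + 42*b^3 + 10*b^2 - 44*b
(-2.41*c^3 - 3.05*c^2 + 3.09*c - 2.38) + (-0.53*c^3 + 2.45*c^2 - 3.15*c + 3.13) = -2.94*c^3 - 0.6*c^2 - 0.0600000000000001*c + 0.75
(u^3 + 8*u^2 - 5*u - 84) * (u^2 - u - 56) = u^5 + 7*u^4 - 69*u^3 - 527*u^2 + 364*u + 4704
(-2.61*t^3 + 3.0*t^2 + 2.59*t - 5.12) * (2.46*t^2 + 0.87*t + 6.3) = -6.4206*t^5 + 5.1093*t^4 - 7.4616*t^3 + 8.5581*t^2 + 11.8626*t - 32.256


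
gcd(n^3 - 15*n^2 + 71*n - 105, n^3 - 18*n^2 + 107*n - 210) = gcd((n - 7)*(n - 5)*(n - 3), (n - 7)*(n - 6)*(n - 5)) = n^2 - 12*n + 35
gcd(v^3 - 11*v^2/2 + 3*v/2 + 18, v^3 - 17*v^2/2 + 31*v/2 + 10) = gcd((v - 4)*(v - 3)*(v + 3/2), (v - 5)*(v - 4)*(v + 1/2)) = v - 4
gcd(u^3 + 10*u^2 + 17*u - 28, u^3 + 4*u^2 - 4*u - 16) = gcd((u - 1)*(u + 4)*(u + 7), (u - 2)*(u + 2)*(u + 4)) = u + 4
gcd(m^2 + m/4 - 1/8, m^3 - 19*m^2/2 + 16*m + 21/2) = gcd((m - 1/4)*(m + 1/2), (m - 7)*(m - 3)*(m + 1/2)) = m + 1/2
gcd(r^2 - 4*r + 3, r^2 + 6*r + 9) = 1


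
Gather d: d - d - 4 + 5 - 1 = 0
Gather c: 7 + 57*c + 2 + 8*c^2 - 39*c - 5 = 8*c^2 + 18*c + 4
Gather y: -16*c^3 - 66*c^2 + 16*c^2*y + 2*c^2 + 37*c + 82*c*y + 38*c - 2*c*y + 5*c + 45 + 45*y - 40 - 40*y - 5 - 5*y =-16*c^3 - 64*c^2 + 80*c + y*(16*c^2 + 80*c)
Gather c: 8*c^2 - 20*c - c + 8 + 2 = 8*c^2 - 21*c + 10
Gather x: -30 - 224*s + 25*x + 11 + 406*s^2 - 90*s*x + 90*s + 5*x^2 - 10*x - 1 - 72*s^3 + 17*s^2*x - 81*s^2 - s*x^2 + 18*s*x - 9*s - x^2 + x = -72*s^3 + 325*s^2 - 143*s + x^2*(4 - s) + x*(17*s^2 - 72*s + 16) - 20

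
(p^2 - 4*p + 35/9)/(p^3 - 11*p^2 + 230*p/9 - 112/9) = (3*p - 5)/(3*p^2 - 26*p + 16)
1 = 1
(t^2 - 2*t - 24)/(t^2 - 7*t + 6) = (t + 4)/(t - 1)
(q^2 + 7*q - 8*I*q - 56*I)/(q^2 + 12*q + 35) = (q - 8*I)/(q + 5)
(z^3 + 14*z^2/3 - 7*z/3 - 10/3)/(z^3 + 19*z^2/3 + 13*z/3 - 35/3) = (3*z + 2)/(3*z + 7)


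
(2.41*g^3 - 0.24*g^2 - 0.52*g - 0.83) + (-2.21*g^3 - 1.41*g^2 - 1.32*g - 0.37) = 0.2*g^3 - 1.65*g^2 - 1.84*g - 1.2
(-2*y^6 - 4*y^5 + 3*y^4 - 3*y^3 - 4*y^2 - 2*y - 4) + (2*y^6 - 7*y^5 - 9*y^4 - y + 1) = -11*y^5 - 6*y^4 - 3*y^3 - 4*y^2 - 3*y - 3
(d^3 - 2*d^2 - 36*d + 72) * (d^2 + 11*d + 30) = d^5 + 9*d^4 - 28*d^3 - 384*d^2 - 288*d + 2160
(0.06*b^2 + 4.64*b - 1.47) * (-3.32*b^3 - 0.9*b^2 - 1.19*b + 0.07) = -0.1992*b^5 - 15.4588*b^4 + 0.633*b^3 - 4.1944*b^2 + 2.0741*b - 0.1029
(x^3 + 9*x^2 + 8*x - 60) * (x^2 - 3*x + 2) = x^5 + 6*x^4 - 17*x^3 - 66*x^2 + 196*x - 120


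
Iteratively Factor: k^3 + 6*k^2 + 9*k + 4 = (k + 1)*(k^2 + 5*k + 4) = (k + 1)*(k + 4)*(k + 1)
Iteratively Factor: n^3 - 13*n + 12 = (n - 3)*(n^2 + 3*n - 4) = (n - 3)*(n - 1)*(n + 4)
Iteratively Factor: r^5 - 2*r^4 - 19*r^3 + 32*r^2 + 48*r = (r - 4)*(r^4 + 2*r^3 - 11*r^2 - 12*r) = (r - 4)*(r - 3)*(r^3 + 5*r^2 + 4*r) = (r - 4)*(r - 3)*(r + 1)*(r^2 + 4*r) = r*(r - 4)*(r - 3)*(r + 1)*(r + 4)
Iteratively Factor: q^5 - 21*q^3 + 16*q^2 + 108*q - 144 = (q + 3)*(q^4 - 3*q^3 - 12*q^2 + 52*q - 48) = (q - 3)*(q + 3)*(q^3 - 12*q + 16) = (q - 3)*(q - 2)*(q + 3)*(q^2 + 2*q - 8) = (q - 3)*(q - 2)^2*(q + 3)*(q + 4)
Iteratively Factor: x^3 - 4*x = (x)*(x^2 - 4) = x*(x - 2)*(x + 2)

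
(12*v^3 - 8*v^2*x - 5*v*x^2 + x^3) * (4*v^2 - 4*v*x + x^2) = 48*v^5 - 80*v^4*x + 24*v^3*x^2 + 16*v^2*x^3 - 9*v*x^4 + x^5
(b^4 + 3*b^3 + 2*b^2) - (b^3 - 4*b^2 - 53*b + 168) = b^4 + 2*b^3 + 6*b^2 + 53*b - 168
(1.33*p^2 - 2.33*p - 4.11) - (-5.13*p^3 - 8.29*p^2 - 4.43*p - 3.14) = 5.13*p^3 + 9.62*p^2 + 2.1*p - 0.97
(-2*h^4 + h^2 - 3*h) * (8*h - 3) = -16*h^5 + 6*h^4 + 8*h^3 - 27*h^2 + 9*h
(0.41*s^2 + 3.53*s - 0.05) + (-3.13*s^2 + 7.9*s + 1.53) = -2.72*s^2 + 11.43*s + 1.48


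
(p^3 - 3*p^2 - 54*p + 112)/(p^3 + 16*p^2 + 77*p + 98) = (p^2 - 10*p + 16)/(p^2 + 9*p + 14)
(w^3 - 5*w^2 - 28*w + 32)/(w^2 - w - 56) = (w^2 + 3*w - 4)/(w + 7)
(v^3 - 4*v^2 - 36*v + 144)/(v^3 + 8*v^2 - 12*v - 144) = (v - 6)/(v + 6)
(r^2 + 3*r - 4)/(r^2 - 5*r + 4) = (r + 4)/(r - 4)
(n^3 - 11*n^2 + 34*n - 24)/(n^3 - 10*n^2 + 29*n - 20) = (n - 6)/(n - 5)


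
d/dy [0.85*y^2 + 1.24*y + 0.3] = 1.7*y + 1.24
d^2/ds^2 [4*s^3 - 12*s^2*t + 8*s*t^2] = 24*s - 24*t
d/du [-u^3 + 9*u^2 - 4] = 3*u*(6 - u)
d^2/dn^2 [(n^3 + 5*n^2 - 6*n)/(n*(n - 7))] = 156/(n^3 - 21*n^2 + 147*n - 343)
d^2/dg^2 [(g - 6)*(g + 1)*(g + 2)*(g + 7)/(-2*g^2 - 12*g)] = (-g^6 - 18*g^5 - 108*g^4 - 242*g^3 + 252*g^2 + 1512*g + 3024)/(g^3*(g^3 + 18*g^2 + 108*g + 216))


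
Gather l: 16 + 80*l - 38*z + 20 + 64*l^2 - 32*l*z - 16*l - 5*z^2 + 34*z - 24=64*l^2 + l*(64 - 32*z) - 5*z^2 - 4*z + 12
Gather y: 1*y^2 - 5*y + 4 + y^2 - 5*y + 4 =2*y^2 - 10*y + 8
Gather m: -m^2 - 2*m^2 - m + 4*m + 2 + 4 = -3*m^2 + 3*m + 6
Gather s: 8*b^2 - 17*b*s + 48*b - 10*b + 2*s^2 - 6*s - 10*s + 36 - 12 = 8*b^2 + 38*b + 2*s^2 + s*(-17*b - 16) + 24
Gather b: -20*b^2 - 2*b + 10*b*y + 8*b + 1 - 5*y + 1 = -20*b^2 + b*(10*y + 6) - 5*y + 2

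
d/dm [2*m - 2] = 2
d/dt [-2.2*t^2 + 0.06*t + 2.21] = 0.06 - 4.4*t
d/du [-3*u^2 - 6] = -6*u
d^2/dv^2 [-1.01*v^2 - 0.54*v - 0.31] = -2.02000000000000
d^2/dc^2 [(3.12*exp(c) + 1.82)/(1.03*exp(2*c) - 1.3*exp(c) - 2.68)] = (3.310008*exp(4*c) + 11.901032*exp(3*c) + 44.363748*exp(2*c) + 12.301432*exp(c) + 16.068208)*exp(c)/(1.092727*exp(6*c) - 4.13751*exp(5*c) - 3.307536*exp(4*c) + 19.33412*exp(3*c) + 8.606016*exp(2*c) - 28.01136*exp(c) - 19.248832)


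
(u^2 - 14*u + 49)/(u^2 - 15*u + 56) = (u - 7)/(u - 8)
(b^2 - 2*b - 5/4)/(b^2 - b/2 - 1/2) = (b - 5/2)/(b - 1)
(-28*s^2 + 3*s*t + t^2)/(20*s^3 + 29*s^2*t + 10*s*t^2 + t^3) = (-28*s^2 + 3*s*t + t^2)/(20*s^3 + 29*s^2*t + 10*s*t^2 + t^3)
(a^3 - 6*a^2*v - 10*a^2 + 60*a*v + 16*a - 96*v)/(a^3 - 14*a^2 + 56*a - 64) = (a - 6*v)/(a - 4)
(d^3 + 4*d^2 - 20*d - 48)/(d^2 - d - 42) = (d^2 - 2*d - 8)/(d - 7)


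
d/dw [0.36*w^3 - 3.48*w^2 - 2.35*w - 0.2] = 1.08*w^2 - 6.96*w - 2.35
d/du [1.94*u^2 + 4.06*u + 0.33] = 3.88*u + 4.06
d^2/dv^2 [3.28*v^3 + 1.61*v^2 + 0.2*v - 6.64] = 19.68*v + 3.22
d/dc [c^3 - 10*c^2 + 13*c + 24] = 3*c^2 - 20*c + 13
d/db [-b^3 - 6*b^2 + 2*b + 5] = -3*b^2 - 12*b + 2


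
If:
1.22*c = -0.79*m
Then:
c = -0.647540983606557*m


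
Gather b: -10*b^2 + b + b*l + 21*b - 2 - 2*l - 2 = -10*b^2 + b*(l + 22) - 2*l - 4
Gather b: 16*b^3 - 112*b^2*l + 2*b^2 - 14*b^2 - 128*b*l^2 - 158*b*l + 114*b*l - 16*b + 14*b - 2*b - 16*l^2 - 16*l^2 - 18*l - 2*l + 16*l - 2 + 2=16*b^3 + b^2*(-112*l - 12) + b*(-128*l^2 - 44*l - 4) - 32*l^2 - 4*l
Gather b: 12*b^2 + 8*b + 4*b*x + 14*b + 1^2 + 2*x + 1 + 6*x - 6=12*b^2 + b*(4*x + 22) + 8*x - 4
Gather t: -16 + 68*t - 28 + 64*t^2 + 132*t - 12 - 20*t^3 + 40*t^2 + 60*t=-20*t^3 + 104*t^2 + 260*t - 56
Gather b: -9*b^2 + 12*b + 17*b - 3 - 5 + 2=-9*b^2 + 29*b - 6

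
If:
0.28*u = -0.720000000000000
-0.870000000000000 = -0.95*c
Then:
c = 0.92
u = -2.57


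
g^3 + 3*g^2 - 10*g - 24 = (g - 3)*(g + 2)*(g + 4)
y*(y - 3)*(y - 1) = y^3 - 4*y^2 + 3*y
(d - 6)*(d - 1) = d^2 - 7*d + 6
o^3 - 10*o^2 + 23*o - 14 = (o - 7)*(o - 2)*(o - 1)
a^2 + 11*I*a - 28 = (a + 4*I)*(a + 7*I)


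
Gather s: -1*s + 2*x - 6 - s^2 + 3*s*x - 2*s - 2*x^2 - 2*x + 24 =-s^2 + s*(3*x - 3) - 2*x^2 + 18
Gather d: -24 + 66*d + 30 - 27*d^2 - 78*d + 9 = -27*d^2 - 12*d + 15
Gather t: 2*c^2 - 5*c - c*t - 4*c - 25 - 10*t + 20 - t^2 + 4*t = 2*c^2 - 9*c - t^2 + t*(-c - 6) - 5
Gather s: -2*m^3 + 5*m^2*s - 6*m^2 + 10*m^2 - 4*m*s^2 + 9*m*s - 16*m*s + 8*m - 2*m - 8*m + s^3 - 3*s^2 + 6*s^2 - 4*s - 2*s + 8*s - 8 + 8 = -2*m^3 + 4*m^2 - 2*m + s^3 + s^2*(3 - 4*m) + s*(5*m^2 - 7*m + 2)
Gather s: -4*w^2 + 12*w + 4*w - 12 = -4*w^2 + 16*w - 12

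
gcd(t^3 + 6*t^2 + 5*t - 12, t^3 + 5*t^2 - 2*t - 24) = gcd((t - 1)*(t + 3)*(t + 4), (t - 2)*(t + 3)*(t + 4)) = t^2 + 7*t + 12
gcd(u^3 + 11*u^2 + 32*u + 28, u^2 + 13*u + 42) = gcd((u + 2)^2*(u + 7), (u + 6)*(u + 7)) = u + 7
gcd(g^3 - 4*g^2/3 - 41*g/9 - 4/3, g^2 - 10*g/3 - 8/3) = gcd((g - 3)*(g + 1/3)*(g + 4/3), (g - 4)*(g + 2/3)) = 1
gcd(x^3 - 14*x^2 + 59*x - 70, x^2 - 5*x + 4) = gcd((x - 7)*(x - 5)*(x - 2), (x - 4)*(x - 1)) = 1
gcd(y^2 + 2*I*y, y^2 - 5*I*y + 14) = y + 2*I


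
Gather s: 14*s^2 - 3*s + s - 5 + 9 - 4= 14*s^2 - 2*s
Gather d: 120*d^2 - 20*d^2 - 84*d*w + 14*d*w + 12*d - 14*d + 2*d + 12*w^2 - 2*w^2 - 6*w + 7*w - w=100*d^2 - 70*d*w + 10*w^2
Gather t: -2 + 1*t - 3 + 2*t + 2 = 3*t - 3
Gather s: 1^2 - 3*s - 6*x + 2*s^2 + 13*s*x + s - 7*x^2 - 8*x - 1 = 2*s^2 + s*(13*x - 2) - 7*x^2 - 14*x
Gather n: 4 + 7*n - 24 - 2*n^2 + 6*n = -2*n^2 + 13*n - 20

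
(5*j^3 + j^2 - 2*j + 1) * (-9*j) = -45*j^4 - 9*j^3 + 18*j^2 - 9*j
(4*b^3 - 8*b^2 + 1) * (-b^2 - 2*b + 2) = -4*b^5 + 24*b^3 - 17*b^2 - 2*b + 2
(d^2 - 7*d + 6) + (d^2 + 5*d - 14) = 2*d^2 - 2*d - 8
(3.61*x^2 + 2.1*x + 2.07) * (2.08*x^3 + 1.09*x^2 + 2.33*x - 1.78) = 7.5088*x^5 + 8.3029*x^4 + 15.0059*x^3 + 0.7235*x^2 + 1.0851*x - 3.6846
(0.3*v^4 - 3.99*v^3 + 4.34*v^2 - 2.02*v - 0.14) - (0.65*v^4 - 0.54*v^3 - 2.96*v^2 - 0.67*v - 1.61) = -0.35*v^4 - 3.45*v^3 + 7.3*v^2 - 1.35*v + 1.47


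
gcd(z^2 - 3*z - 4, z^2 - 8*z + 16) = z - 4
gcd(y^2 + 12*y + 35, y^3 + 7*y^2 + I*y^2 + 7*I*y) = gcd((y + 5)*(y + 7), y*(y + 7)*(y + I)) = y + 7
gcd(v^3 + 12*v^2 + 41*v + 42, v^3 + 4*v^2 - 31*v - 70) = v^2 + 9*v + 14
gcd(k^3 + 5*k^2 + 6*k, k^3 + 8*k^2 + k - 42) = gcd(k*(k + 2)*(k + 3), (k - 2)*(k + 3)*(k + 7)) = k + 3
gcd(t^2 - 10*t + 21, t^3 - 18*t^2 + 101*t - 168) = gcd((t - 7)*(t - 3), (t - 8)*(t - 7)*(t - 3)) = t^2 - 10*t + 21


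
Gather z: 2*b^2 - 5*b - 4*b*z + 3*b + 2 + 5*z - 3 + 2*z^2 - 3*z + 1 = 2*b^2 - 2*b + 2*z^2 + z*(2 - 4*b)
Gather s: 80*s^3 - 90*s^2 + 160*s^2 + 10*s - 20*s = 80*s^3 + 70*s^2 - 10*s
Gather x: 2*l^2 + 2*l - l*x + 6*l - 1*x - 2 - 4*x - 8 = 2*l^2 + 8*l + x*(-l - 5) - 10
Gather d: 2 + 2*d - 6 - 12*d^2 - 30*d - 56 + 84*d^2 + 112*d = 72*d^2 + 84*d - 60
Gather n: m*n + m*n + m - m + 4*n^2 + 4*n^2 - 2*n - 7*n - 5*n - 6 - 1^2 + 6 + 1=8*n^2 + n*(2*m - 14)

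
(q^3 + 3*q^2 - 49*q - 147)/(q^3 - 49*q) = (q + 3)/q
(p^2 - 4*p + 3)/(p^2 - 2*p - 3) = (p - 1)/(p + 1)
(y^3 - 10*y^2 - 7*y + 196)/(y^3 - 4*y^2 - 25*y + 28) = (y - 7)/(y - 1)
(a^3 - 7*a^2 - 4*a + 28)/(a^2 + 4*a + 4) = (a^2 - 9*a + 14)/(a + 2)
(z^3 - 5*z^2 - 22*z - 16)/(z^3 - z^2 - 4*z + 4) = (z^2 - 7*z - 8)/(z^2 - 3*z + 2)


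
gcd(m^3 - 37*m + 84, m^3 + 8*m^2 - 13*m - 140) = m^2 + 3*m - 28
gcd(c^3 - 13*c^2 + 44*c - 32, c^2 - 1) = c - 1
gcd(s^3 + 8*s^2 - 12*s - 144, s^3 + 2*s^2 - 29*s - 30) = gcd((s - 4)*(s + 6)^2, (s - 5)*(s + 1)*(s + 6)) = s + 6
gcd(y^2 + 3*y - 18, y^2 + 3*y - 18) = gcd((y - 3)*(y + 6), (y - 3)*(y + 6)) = y^2 + 3*y - 18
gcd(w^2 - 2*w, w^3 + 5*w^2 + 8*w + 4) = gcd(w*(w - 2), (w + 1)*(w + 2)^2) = 1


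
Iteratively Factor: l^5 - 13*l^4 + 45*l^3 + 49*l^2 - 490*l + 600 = (l - 2)*(l^4 - 11*l^3 + 23*l^2 + 95*l - 300) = (l - 5)*(l - 2)*(l^3 - 6*l^2 - 7*l + 60) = (l - 5)*(l - 2)*(l + 3)*(l^2 - 9*l + 20) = (l - 5)^2*(l - 2)*(l + 3)*(l - 4)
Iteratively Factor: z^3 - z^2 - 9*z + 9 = (z + 3)*(z^2 - 4*z + 3) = (z - 1)*(z + 3)*(z - 3)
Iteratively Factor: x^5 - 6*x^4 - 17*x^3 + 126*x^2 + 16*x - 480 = (x + 4)*(x^4 - 10*x^3 + 23*x^2 + 34*x - 120) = (x + 2)*(x + 4)*(x^3 - 12*x^2 + 47*x - 60) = (x - 3)*(x + 2)*(x + 4)*(x^2 - 9*x + 20) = (x - 4)*(x - 3)*(x + 2)*(x + 4)*(x - 5)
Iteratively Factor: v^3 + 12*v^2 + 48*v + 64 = (v + 4)*(v^2 + 8*v + 16) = (v + 4)^2*(v + 4)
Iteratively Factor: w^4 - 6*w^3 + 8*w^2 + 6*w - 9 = (w + 1)*(w^3 - 7*w^2 + 15*w - 9) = (w - 3)*(w + 1)*(w^2 - 4*w + 3) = (w - 3)*(w - 1)*(w + 1)*(w - 3)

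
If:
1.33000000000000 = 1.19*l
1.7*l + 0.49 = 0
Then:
No Solution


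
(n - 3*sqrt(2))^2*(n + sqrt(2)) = n^3 - 5*sqrt(2)*n^2 + 6*n + 18*sqrt(2)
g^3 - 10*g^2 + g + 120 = (g - 8)*(g - 5)*(g + 3)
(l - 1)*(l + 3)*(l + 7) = l^3 + 9*l^2 + 11*l - 21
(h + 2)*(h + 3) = h^2 + 5*h + 6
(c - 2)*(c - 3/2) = c^2 - 7*c/2 + 3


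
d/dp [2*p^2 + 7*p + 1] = 4*p + 7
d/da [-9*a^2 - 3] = -18*a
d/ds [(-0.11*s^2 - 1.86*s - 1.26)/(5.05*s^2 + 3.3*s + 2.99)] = (9.03*s^2 + 12.0682*s - 1.4034)/(25.5025*s^4 + 33.33*s^3 + 41.089*s^2 + 19.734*s + 8.9401)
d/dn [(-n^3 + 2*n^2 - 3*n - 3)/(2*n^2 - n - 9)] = (-2*n^4 + 2*n^3 + 31*n^2 - 24*n + 24)/(4*n^4 - 4*n^3 - 35*n^2 + 18*n + 81)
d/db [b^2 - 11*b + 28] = 2*b - 11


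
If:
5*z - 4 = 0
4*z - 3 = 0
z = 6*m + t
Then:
No Solution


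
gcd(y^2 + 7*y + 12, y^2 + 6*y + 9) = y + 3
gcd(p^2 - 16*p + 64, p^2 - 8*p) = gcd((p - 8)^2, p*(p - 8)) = p - 8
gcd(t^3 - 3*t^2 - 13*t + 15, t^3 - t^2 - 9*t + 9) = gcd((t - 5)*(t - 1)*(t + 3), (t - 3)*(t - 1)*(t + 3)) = t^2 + 2*t - 3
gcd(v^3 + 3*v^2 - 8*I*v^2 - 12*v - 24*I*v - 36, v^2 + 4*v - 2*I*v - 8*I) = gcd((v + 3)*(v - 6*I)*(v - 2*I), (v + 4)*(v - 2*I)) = v - 2*I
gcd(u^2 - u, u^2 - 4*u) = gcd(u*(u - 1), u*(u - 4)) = u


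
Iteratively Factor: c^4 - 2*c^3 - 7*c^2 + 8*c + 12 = (c + 1)*(c^3 - 3*c^2 - 4*c + 12) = (c - 3)*(c + 1)*(c^2 - 4) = (c - 3)*(c + 1)*(c + 2)*(c - 2)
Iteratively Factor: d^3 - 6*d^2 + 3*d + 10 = (d - 2)*(d^2 - 4*d - 5) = (d - 5)*(d - 2)*(d + 1)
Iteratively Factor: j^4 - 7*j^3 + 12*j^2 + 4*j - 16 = (j + 1)*(j^3 - 8*j^2 + 20*j - 16) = (j - 4)*(j + 1)*(j^2 - 4*j + 4) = (j - 4)*(j - 2)*(j + 1)*(j - 2)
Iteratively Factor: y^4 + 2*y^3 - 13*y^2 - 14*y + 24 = (y + 4)*(y^3 - 2*y^2 - 5*y + 6) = (y + 2)*(y + 4)*(y^2 - 4*y + 3) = (y - 3)*(y + 2)*(y + 4)*(y - 1)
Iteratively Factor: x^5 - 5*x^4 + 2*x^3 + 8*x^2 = (x - 2)*(x^4 - 3*x^3 - 4*x^2) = (x - 4)*(x - 2)*(x^3 + x^2) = x*(x - 4)*(x - 2)*(x^2 + x) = x*(x - 4)*(x - 2)*(x + 1)*(x)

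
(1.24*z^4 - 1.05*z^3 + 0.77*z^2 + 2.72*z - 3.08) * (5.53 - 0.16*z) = -0.1984*z^5 + 7.0252*z^4 - 5.9297*z^3 + 3.8229*z^2 + 15.5344*z - 17.0324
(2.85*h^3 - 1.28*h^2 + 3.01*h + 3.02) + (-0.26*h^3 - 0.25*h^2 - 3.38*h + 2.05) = 2.59*h^3 - 1.53*h^2 - 0.37*h + 5.07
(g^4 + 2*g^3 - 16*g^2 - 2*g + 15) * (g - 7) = g^5 - 5*g^4 - 30*g^3 + 110*g^2 + 29*g - 105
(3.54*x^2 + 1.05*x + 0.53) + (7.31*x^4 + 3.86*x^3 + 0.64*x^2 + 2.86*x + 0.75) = 7.31*x^4 + 3.86*x^3 + 4.18*x^2 + 3.91*x + 1.28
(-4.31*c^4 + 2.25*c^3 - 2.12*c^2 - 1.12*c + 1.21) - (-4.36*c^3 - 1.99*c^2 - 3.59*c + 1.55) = -4.31*c^4 + 6.61*c^3 - 0.13*c^2 + 2.47*c - 0.34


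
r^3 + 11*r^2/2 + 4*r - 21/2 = (r - 1)*(r + 3)*(r + 7/2)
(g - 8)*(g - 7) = g^2 - 15*g + 56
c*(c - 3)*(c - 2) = c^3 - 5*c^2 + 6*c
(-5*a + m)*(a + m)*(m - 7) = -5*a^2*m + 35*a^2 - 4*a*m^2 + 28*a*m + m^3 - 7*m^2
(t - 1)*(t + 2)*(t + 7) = t^3 + 8*t^2 + 5*t - 14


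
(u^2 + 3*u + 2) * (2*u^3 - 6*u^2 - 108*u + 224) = 2*u^5 - 122*u^3 - 112*u^2 + 456*u + 448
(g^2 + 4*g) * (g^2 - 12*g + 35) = g^4 - 8*g^3 - 13*g^2 + 140*g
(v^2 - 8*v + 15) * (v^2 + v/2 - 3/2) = v^4 - 15*v^3/2 + 19*v^2/2 + 39*v/2 - 45/2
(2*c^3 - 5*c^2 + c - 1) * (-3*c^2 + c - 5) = -6*c^5 + 17*c^4 - 18*c^3 + 29*c^2 - 6*c + 5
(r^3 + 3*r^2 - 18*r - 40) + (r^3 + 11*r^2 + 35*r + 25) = 2*r^3 + 14*r^2 + 17*r - 15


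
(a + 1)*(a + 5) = a^2 + 6*a + 5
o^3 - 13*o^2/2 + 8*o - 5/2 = (o - 5)*(o - 1)*(o - 1/2)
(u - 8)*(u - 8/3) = u^2 - 32*u/3 + 64/3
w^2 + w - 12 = (w - 3)*(w + 4)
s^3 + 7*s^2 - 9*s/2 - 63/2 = (s + 7)*(s - 3*sqrt(2)/2)*(s + 3*sqrt(2)/2)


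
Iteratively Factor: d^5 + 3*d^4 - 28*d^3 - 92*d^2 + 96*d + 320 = (d + 4)*(d^4 - d^3 - 24*d^2 + 4*d + 80) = (d - 5)*(d + 4)*(d^3 + 4*d^2 - 4*d - 16) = (d - 5)*(d + 2)*(d + 4)*(d^2 + 2*d - 8) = (d - 5)*(d + 2)*(d + 4)^2*(d - 2)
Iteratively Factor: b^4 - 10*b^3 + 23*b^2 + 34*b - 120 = (b - 5)*(b^3 - 5*b^2 - 2*b + 24) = (b - 5)*(b - 4)*(b^2 - b - 6) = (b - 5)*(b - 4)*(b + 2)*(b - 3)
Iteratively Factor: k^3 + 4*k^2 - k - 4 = (k + 4)*(k^2 - 1) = (k - 1)*(k + 4)*(k + 1)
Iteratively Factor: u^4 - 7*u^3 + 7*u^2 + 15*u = (u)*(u^3 - 7*u^2 + 7*u + 15) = u*(u - 5)*(u^2 - 2*u - 3) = u*(u - 5)*(u + 1)*(u - 3)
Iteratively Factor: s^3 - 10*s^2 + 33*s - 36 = (s - 4)*(s^2 - 6*s + 9) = (s - 4)*(s - 3)*(s - 3)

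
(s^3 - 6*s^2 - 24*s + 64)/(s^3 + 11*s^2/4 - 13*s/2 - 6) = 4*(s - 8)/(4*s + 3)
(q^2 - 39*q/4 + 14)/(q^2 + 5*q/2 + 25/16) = 4*(4*q^2 - 39*q + 56)/(16*q^2 + 40*q + 25)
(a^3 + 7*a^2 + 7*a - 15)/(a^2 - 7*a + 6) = (a^2 + 8*a + 15)/(a - 6)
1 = 1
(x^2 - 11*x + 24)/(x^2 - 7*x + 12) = (x - 8)/(x - 4)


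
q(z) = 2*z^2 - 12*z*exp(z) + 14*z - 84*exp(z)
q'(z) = -12*z*exp(z) + 4*z - 96*exp(z) + 14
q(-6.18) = -10.16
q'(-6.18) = -10.77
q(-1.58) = -30.52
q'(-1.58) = -8.19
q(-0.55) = -51.75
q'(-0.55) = -39.78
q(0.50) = -140.88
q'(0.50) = -152.17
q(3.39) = -3628.31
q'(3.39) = -4027.18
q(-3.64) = -25.52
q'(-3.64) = -1.93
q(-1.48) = -31.42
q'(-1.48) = -9.73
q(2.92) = -2149.22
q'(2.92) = -2403.97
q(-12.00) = 120.00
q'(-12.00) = -34.00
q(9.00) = -1555504.11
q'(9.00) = -1652979.12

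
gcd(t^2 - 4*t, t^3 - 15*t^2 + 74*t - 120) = t - 4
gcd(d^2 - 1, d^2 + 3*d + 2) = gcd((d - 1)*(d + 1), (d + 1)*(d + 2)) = d + 1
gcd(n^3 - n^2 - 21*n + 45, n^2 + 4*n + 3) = 1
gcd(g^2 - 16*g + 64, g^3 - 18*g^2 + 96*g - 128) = g^2 - 16*g + 64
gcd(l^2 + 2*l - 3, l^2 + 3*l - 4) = l - 1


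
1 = 1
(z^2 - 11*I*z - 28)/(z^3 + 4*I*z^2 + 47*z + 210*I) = (z - 4*I)/(z^2 + 11*I*z - 30)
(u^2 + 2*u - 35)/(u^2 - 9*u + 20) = (u + 7)/(u - 4)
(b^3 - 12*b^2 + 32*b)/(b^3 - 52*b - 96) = b*(b - 4)/(b^2 + 8*b + 12)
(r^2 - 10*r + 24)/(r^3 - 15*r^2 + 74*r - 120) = 1/(r - 5)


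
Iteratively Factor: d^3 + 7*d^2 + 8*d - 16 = (d + 4)*(d^2 + 3*d - 4) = (d - 1)*(d + 4)*(d + 4)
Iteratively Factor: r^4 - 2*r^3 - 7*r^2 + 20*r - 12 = (r - 1)*(r^3 - r^2 - 8*r + 12) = (r - 1)*(r + 3)*(r^2 - 4*r + 4) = (r - 2)*(r - 1)*(r + 3)*(r - 2)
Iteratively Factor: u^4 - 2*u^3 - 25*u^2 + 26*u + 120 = (u - 5)*(u^3 + 3*u^2 - 10*u - 24) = (u - 5)*(u - 3)*(u^2 + 6*u + 8) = (u - 5)*(u - 3)*(u + 2)*(u + 4)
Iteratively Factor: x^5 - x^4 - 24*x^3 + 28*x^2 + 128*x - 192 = (x + 3)*(x^4 - 4*x^3 - 12*x^2 + 64*x - 64) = (x - 2)*(x + 3)*(x^3 - 2*x^2 - 16*x + 32) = (x - 2)*(x + 3)*(x + 4)*(x^2 - 6*x + 8) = (x - 4)*(x - 2)*(x + 3)*(x + 4)*(x - 2)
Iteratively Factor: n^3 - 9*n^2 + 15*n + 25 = (n + 1)*(n^2 - 10*n + 25) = (n - 5)*(n + 1)*(n - 5)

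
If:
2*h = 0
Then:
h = 0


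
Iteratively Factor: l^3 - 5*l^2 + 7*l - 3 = (l - 1)*(l^2 - 4*l + 3) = (l - 3)*(l - 1)*(l - 1)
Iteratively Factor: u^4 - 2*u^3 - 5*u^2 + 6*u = (u - 1)*(u^3 - u^2 - 6*u) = (u - 3)*(u - 1)*(u^2 + 2*u) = u*(u - 3)*(u - 1)*(u + 2)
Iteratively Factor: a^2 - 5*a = (a)*(a - 5)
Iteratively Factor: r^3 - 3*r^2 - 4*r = (r + 1)*(r^2 - 4*r) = (r - 4)*(r + 1)*(r)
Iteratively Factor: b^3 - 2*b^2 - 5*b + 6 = (b + 2)*(b^2 - 4*b + 3) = (b - 3)*(b + 2)*(b - 1)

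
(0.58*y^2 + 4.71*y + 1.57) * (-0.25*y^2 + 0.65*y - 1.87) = -0.145*y^4 - 0.8005*y^3 + 1.5844*y^2 - 7.7872*y - 2.9359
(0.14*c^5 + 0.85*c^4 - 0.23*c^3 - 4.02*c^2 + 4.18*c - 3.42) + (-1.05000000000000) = 0.14*c^5 + 0.85*c^4 - 0.23*c^3 - 4.02*c^2 + 4.18*c - 4.47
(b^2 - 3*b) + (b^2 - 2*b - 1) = 2*b^2 - 5*b - 1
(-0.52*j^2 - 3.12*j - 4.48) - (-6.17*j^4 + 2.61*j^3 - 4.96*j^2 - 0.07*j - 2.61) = 6.17*j^4 - 2.61*j^3 + 4.44*j^2 - 3.05*j - 1.87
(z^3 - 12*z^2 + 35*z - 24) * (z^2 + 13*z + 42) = z^5 + z^4 - 79*z^3 - 73*z^2 + 1158*z - 1008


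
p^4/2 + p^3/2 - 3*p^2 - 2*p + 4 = (p/2 + 1)*(p - 2)*(p - 1)*(p + 2)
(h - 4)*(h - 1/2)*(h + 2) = h^3 - 5*h^2/2 - 7*h + 4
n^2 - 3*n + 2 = (n - 2)*(n - 1)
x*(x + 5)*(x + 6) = x^3 + 11*x^2 + 30*x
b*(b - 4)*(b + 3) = b^3 - b^2 - 12*b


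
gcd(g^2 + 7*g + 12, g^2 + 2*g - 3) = g + 3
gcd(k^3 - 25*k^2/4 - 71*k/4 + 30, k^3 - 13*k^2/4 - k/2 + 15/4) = k - 5/4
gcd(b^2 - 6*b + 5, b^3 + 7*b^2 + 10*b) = 1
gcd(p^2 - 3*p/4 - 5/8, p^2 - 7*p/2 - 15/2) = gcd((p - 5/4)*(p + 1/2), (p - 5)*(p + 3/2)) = 1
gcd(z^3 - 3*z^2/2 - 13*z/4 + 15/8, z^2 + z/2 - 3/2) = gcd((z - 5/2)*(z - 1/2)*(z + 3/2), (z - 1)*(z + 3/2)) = z + 3/2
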